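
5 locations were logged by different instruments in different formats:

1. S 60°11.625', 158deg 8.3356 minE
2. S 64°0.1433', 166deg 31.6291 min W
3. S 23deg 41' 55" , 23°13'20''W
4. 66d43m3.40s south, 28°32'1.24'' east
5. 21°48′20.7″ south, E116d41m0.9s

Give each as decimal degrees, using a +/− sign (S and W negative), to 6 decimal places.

1. -60.193750, 158.138927
2. -64.002388, -166.527152
3. -23.698611, -23.222222
4. -66.717611, 28.533678
5. -21.805750, 116.683583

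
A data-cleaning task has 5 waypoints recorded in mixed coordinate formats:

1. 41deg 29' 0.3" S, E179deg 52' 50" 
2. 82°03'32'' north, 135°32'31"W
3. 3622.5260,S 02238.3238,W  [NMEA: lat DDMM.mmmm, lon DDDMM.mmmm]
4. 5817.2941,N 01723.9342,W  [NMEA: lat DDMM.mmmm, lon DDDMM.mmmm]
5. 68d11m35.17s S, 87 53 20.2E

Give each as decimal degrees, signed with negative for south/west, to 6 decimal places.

1. -41.483417, 179.880556
2. 82.058889, -135.541944
3. -36.375433, -22.638730
4. 58.288235, -17.398903
5. -68.193103, 87.888944

Point 1:
  Latitude: 41 + 29/60 + 0.3/3600 = 41.4834167
  hemisphere S, so the sign is −
  Longitude: 179° + 52/60 + 50/3600 = 179 + 0.866667 + 0.013889 = 179.8805556
  E ⇒ keep positive
Point 2:
  φ: 82 + 3/60 + 32/3600 = 82.0588889
  N → positive
  Lon: 32′ + 31″ = 32.51667′; 135 + 32.51667/60 = 135.5419444
  W ⇒ negate
Point 3:
  Latitude: split at 2 digits → 36° and 22.526′; 36 + 22.526/60 = 36.3754333
  S ⇒ negate
  λ: split at 3 digits → 022° and 38.3238′; 22 + 38.3238/60 = 22.6387300
  W → negative
Point 4:
  φ: split at 2 digits → 58° and 17.2941′; 58 + 17.2941/60 = 58.2882350
  N ⇒ keep positive
  Longitude: split at 3 digits → 017° and 23.9342′; 17 + 23.9342/60 = 17.3989033
  hemisphere W, so the sign is −
Point 5:
  Latitude: 68° + 11/60 + 35.17/3600 = 68 + 0.183333 + 0.009769 = 68.1931028
  S → negative
  λ: 87 + 53/60 + 20.2/3600 = 87.8889444
  E → positive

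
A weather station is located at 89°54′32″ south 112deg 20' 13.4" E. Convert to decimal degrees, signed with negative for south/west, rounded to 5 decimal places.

Lat: 89 + 54/60 + 32/3600 = 89.908889
S → negative
Longitude: 112° + 20/60 + 13.4/3600 = 112 + 0.333333 + 0.003722 = 112.337056
E → positive

-89.90889, 112.33706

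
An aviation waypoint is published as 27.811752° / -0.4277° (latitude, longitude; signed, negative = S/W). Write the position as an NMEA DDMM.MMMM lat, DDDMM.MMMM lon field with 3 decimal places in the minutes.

Latitude: 27° + 0.811752 × 60 = 27° 48.70512′
Longitude is negative → W; |value| = 0.427700
λ: minutes = (0.427700 − 0) × 60 = 25.66200

2748.705,N / 00025.662,W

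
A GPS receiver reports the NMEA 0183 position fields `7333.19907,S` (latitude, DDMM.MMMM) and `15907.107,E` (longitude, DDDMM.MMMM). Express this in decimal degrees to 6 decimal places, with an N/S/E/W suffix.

Latitude: degrees = first 2 digits = 73, minutes = 33.19907; 73 + 33.19907/60 = 73.5533178
Lon: degrees = first 3 digits = 159, minutes = 7.107; 159 + 7.107/60 = 159.1184500

73.553318° S, 159.118450° E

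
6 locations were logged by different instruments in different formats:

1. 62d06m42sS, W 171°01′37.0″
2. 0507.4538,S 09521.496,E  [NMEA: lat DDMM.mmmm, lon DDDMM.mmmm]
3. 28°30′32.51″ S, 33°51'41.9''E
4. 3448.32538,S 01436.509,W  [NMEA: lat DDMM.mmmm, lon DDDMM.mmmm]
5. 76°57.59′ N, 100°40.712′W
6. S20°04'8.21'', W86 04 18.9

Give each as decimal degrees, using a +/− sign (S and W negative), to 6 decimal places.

1. -62.111667, -171.026944
2. -5.124230, 95.358267
3. -28.509031, 33.861639
4. -34.805423, -14.608483
5. 76.959833, -100.678533
6. -20.068947, -86.071917

Point 1:
  Lat: 62 + 6/60 + 42/3600 = 62.1116667
  S → negative
  Longitude: 1′ + 37″ = 1.61667′; 171 + 1.61667/60 = 171.0269444
  W → negative
Point 2:
  φ: split at 2 digits → 05° and 7.4538′; 5 + 7.4538/60 = 5.1242300
  hemisphere S, so the sign is −
  Lon: split at 3 digits → 095° and 21.496′; 95 + 21.496/60 = 95.3582667
  E → positive
Point 3:
  Latitude: 28° + 30/60 + 32.51/3600 = 28 + 0.500000 + 0.009031 = 28.5090306
  S → negative
  Lon: 33° + 51/60 + 41.9/3600 = 33 + 0.850000 + 0.011639 = 33.8616389
  E → positive
Point 4:
  Latitude: degrees = first 2 digits = 34, minutes = 48.32538; 34 + 48.32538/60 = 34.8054230
  S ⇒ negate
  Longitude: split at 3 digits → 014° and 36.509′; 14 + 36.509/60 = 14.6084833
  W → negative
Point 5:
  Latitude: 76 + 57.59/60 = 76.9598333
  N → positive
  Longitude: 40.712′ = 0.678533°; total 100.6785333
  hemisphere W, so the sign is −
Point 6:
  φ: 20° + 4/60 + 8.21/3600 = 20 + 0.066667 + 0.002281 = 20.0689472
  S → negative
  Longitude: 86° + 4/60 + 18.9/3600 = 86 + 0.066667 + 0.005250 = 86.0719167
  W ⇒ negate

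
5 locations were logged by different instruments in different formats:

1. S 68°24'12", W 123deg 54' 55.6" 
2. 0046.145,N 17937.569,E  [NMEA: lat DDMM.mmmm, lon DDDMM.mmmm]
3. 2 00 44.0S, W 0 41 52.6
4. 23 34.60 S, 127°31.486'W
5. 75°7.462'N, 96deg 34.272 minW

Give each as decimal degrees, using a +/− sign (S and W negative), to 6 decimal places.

1. -68.403333, -123.915444
2. 0.769083, 179.626150
3. -2.012222, -0.697944
4. -23.576667, -127.524767
5. 75.124367, -96.571200

Point 1:
  φ: 24′ + 12″ = 24.20000′; 68 + 24.20000/60 = 68.4033333
  hemisphere S, so the sign is −
  Longitude: 123° + 54/60 + 55.6/3600 = 123 + 0.900000 + 0.015444 = 123.9154444
  W → negative
Point 2:
  Lat: split at 2 digits → 00° and 46.145′; 0 + 46.145/60 = 0.7690833
  N ⇒ keep positive
  Longitude: degrees = first 3 digits = 179, minutes = 37.569; 179 + 37.569/60 = 179.6261500
  E ⇒ keep positive
Point 3:
  Latitude: 2° + 0/60 + 44/3600 = 2 + 0.000000 + 0.012222 = 2.0122222
  hemisphere S, so the sign is −
  Lon: 41′ + 52.6″ = 41.87667′; 0 + 41.87667/60 = 0.6979444
  W ⇒ negate
Point 4:
  Latitude: 34.6′ = 0.576667°; total 23.5766667
  S ⇒ negate
  λ: 31.486′ = 0.524767°; total 127.5247667
  W → negative
Point 5:
  Latitude: 75 + 7.462/60 = 75.1243667
  N ⇒ keep positive
  Longitude: 34.272′ = 0.571200°; total 96.5712000
  W → negative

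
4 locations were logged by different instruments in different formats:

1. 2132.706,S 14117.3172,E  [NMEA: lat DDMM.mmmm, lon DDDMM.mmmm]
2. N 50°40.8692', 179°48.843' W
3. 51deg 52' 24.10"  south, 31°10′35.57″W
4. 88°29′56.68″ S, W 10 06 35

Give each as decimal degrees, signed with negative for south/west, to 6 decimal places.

1. -21.545100, 141.288620
2. 50.681153, -179.814050
3. -51.873361, -31.176547
4. -88.499078, -10.109722

Point 1:
  φ: split at 2 digits → 21° and 32.706′; 21 + 32.706/60 = 21.5451000
  S ⇒ negate
  Longitude: split at 3 digits → 141° and 17.3172′; 141 + 17.3172/60 = 141.2886200
  E → positive
Point 2:
  Latitude: 40.8692′ = 0.681153°; total 50.6811533
  N ⇒ keep positive
  λ: 179 + 48.843/60 = 179.8140500
  W → negative
Point 3:
  Latitude: 51 + 52/60 + 24.1/3600 = 51.8733611
  S → negative
  λ: 10′ + 35.57″ = 10.59283′; 31 + 10.59283/60 = 31.1765472
  W ⇒ negate
Point 4:
  φ: 88 + 29/60 + 56.68/3600 = 88.4990778
  S ⇒ negate
  Lon: 10° + 6/60 + 35/3600 = 10 + 0.100000 + 0.009722 = 10.1097222
  hemisphere W, so the sign is −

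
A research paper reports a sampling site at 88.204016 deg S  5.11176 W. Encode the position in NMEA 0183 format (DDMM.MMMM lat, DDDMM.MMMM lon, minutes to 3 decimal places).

8812.241,S / 00506.706,W

Latitude: fractional part 0.204016 → 12.24096 minutes
Longitude: fractional part 0.111760 → 6.70560 minutes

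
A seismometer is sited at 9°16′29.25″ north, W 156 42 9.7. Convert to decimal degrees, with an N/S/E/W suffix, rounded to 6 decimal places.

9.274792° N, 156.702694° W

Lat: 9° + 16/60 + 29.25/3600 = 9 + 0.266667 + 0.008125 = 9.2747917
Longitude: 42′ + 9.7″ = 42.16167′; 156 + 42.16167/60 = 156.7026944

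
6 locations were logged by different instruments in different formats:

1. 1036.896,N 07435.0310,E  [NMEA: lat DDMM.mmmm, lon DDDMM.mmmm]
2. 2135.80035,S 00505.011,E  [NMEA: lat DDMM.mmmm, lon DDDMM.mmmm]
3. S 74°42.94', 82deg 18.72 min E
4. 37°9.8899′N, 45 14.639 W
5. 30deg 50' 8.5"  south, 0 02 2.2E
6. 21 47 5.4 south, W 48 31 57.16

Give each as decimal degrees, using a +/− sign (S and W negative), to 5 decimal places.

1. 10.61493, 74.58385
2. -21.59667, 5.08352
3. -74.71567, 82.31200
4. 37.16483, -45.24398
5. -30.83569, 0.03394
6. -21.78483, -48.53254

Point 1:
  Lat: split at 2 digits → 10° and 36.896′; 10 + 36.896/60 = 10.614933
  N → positive
  λ: degrees = first 3 digits = 74, minutes = 35.031; 74 + 35.031/60 = 74.583850
  E ⇒ keep positive
Point 2:
  φ: degrees = first 2 digits = 21, minutes = 35.80035; 21 + 35.80035/60 = 21.596673
  S ⇒ negate
  Lon: split at 3 digits → 005° and 5.011′; 5 + 5.011/60 = 5.083517
  E → positive
Point 3:
  Lat: 74 + 42.94/60 = 74.715667
  S ⇒ negate
  Lon: 18.72′ = 0.312000°; total 82.312000
  E ⇒ keep positive
Point 4:
  Lat: 37 + 9.8899/60 = 37.164832
  N → positive
  Longitude: 45 + 14.639/60 = 45.243983
  hemisphere W, so the sign is −
Point 5:
  φ: 30° + 50/60 + 8.5/3600 = 30 + 0.833333 + 0.002361 = 30.835694
  S → negative
  Lon: 0° + 2/60 + 2.2/3600 = 0 + 0.033333 + 0.000611 = 0.033944
  E → positive
Point 6:
  φ: 47′ + 5.4″ = 47.09000′; 21 + 47.09000/60 = 21.784833
  S ⇒ negate
  Longitude: 48° + 31/60 + 57.16/3600 = 48 + 0.516667 + 0.015878 = 48.532544
  W → negative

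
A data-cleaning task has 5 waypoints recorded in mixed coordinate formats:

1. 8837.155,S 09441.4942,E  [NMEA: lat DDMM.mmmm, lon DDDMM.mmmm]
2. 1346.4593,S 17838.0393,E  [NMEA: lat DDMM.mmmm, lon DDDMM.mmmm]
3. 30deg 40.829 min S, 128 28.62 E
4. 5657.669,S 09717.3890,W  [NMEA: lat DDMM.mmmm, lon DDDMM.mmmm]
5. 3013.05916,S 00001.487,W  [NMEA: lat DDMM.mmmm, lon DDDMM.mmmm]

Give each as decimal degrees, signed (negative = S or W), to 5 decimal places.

1. -88.61925, 94.69157
2. -13.77432, 178.63399
3. -30.68048, 128.47700
4. -56.96115, -97.28982
5. -30.21765, -0.02478

Point 1:
  φ: split at 2 digits → 88° and 37.155′; 88 + 37.155/60 = 88.619250
  S ⇒ negate
  Lon: degrees = first 3 digits = 94, minutes = 41.4942; 94 + 41.4942/60 = 94.691570
  E → positive
Point 2:
  Lat: split at 2 digits → 13° and 46.4593′; 13 + 46.4593/60 = 13.774322
  hemisphere S, so the sign is −
  Lon: split at 3 digits → 178° and 38.0393′; 178 + 38.0393/60 = 178.633988
  E → positive
Point 3:
  Lat: 40.829′ = 0.680483°; total 30.680483
  S → negative
  Longitude: 128 + 28.62/60 = 128.477000
  E → positive
Point 4:
  Latitude: split at 2 digits → 56° and 57.669′; 56 + 57.669/60 = 56.961150
  hemisphere S, so the sign is −
  Lon: split at 3 digits → 097° and 17.389′; 97 + 17.389/60 = 97.289817
  W ⇒ negate
Point 5:
  Latitude: split at 2 digits → 30° and 13.05916′; 30 + 13.05916/60 = 30.217653
  hemisphere S, so the sign is −
  λ: split at 3 digits → 000° and 1.487′; 0 + 1.487/60 = 0.024783
  W → negative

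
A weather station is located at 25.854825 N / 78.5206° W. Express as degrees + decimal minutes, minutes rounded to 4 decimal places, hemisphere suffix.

25° 51.2895′ N, 78° 31.2360′ W

Lat: minutes = (25.854825 − 25) × 60 = 51.289500
λ: 78° + 0.520600 × 60 = 78° 31.236000′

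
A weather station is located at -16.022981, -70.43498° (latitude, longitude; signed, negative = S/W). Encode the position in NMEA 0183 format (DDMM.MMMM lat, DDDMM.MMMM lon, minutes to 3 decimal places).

Latitude is negative → S; |value| = 16.022981
Latitude: minutes = (16.022981 − 16) × 60 = 1.37886
Longitude is negative → W; |value| = 70.434980
Lon: fractional part 0.434980 → 26.09880 minutes

1601.379,S / 07026.099,W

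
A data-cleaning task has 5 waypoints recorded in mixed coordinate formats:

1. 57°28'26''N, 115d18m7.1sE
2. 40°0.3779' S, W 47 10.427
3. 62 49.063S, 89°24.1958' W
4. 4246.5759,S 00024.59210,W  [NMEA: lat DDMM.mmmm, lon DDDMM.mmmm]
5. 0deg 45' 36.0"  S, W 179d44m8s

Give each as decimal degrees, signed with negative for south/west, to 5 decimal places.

Point 1:
  Lat: 57 + 28/60 + 26/3600 = 57.473889
  N ⇒ keep positive
  λ: 115 + 18/60 + 7.1/3600 = 115.301972
  E → positive
Point 2:
  φ: 40 + 0.3779/60 = 40.006298
  S ⇒ negate
  Lon: 10.427′ = 0.173783°; total 47.173783
  W ⇒ negate
Point 3:
  Latitude: 62 + 49.063/60 = 62.817717
  S → negative
  Lon: 89 + 24.1958/60 = 89.403263
  W → negative
Point 4:
  φ: degrees = first 2 digits = 42, minutes = 46.5759; 42 + 46.5759/60 = 42.776265
  hemisphere S, so the sign is −
  Longitude: split at 3 digits → 000° and 24.5921′; 0 + 24.5921/60 = 0.409868
  W → negative
Point 5:
  Latitude: 0 + 45/60 + 36/3600 = 0.760000
  S → negative
  λ: 179 + 44/60 + 8/3600 = 179.735556
  hemisphere W, so the sign is −

1. 57.47389, 115.30197
2. -40.00630, -47.17378
3. -62.81772, -89.40326
4. -42.77627, -0.40987
5. -0.76000, -179.73556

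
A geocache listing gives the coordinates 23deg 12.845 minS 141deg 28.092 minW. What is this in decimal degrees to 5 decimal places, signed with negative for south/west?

-23.21408, -141.46820

φ: 12.845′ = 0.214083°; total 23.214083
hemisphere S, so the sign is −
Longitude: 141 + 28.092/60 = 141.468200
hemisphere W, so the sign is −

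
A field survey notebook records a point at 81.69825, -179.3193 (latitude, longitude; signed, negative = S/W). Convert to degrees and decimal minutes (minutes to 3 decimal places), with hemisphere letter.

Lat: 81° + 0.698250 × 60 = 81° 41.89500′
Longitude is negative → W; |value| = 179.319300
Longitude: 179° + 0.319300 × 60 = 179° 19.15800′

81° 41.895′ N, 179° 19.158′ W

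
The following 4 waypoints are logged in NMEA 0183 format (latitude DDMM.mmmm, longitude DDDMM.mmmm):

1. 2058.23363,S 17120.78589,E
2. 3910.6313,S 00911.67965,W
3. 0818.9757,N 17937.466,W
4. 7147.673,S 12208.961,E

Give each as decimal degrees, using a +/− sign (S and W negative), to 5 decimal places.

Point 1:
  Latitude: split at 2 digits → 20° and 58.23363′; 20 + 58.23363/60 = 20.970561
  S ⇒ negate
  Lon: degrees = first 3 digits = 171, minutes = 20.78589; 171 + 20.78589/60 = 171.346432
  E ⇒ keep positive
Point 2:
  φ: split at 2 digits → 39° and 10.6313′; 39 + 10.6313/60 = 39.177188
  hemisphere S, so the sign is −
  Longitude: split at 3 digits → 009° and 11.67965′; 9 + 11.67965/60 = 9.194661
  W → negative
Point 3:
  Lat: split at 2 digits → 08° and 18.9757′; 8 + 18.9757/60 = 8.316262
  N → positive
  Longitude: degrees = first 3 digits = 179, minutes = 37.466; 179 + 37.466/60 = 179.624433
  W → negative
Point 4:
  Latitude: degrees = first 2 digits = 71, minutes = 47.673; 71 + 47.673/60 = 71.794550
  S ⇒ negate
  Longitude: degrees = first 3 digits = 122, minutes = 8.961; 122 + 8.961/60 = 122.149350
  E → positive

1. -20.97056, 171.34643
2. -39.17719, -9.19466
3. 8.31626, -179.62443
4. -71.79455, 122.14935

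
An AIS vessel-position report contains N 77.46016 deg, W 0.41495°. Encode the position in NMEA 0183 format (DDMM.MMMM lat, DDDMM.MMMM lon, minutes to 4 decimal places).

φ: fractional part 0.460160 → 27.609600 minutes
Longitude: 0° + 0.414950 × 60 = 0° 24.897000′

7727.6096,N / 00024.8970,W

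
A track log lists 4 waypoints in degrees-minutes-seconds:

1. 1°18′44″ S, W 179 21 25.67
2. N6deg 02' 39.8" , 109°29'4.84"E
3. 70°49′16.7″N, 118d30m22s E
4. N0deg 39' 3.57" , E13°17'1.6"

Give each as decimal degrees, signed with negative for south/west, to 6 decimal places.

Point 1:
  Latitude: 18′ + 44″ = 18.73333′; 1 + 18.73333/60 = 1.3122222
  S ⇒ negate
  Longitude: 179° + 21/60 + 25.67/3600 = 179 + 0.350000 + 0.007131 = 179.3571306
  W → negative
Point 2:
  Latitude: 2′ + 39.8″ = 2.66333′; 6 + 2.66333/60 = 6.0443889
  N ⇒ keep positive
  Lon: 109 + 29/60 + 4.84/3600 = 109.4846778
  E ⇒ keep positive
Point 3:
  Latitude: 49′ + 16.7″ = 49.27833′; 70 + 49.27833/60 = 70.8213056
  N ⇒ keep positive
  λ: 118 + 30/60 + 22/3600 = 118.5061111
  E → positive
Point 4:
  Latitude: 0° + 39/60 + 3.57/3600 = 0 + 0.650000 + 0.000992 = 0.6509917
  N → positive
  Longitude: 13° + 17/60 + 1.6/3600 = 13 + 0.283333 + 0.000444 = 13.2837778
  E ⇒ keep positive

1. -1.312222, -179.357131
2. 6.044389, 109.484678
3. 70.821306, 118.506111
4. 0.650992, 13.283778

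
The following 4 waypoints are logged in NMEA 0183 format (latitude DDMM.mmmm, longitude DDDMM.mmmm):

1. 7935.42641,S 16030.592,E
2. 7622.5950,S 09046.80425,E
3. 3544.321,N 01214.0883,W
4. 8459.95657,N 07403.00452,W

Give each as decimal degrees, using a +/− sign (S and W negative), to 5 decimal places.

1. -79.59044, 160.50987
2. -76.37658, 90.78007
3. 35.73868, -12.23481
4. 84.99928, -74.05008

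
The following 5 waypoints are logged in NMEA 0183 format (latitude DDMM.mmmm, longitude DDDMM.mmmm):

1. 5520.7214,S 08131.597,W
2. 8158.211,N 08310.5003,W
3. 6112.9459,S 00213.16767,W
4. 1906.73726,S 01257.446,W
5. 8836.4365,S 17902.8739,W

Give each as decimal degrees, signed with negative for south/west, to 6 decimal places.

1. -55.345357, -81.526617
2. 81.970183, -83.175005
3. -61.215765, -2.219461
4. -19.112288, -12.957433
5. -88.607275, -179.047898

Point 1:
  φ: split at 2 digits → 55° and 20.7214′; 55 + 20.7214/60 = 55.3453567
  S → negative
  Longitude: split at 3 digits → 081° and 31.597′; 81 + 31.597/60 = 81.5266167
  W ⇒ negate
Point 2:
  Lat: degrees = first 2 digits = 81, minutes = 58.211; 81 + 58.211/60 = 81.9701833
  N → positive
  λ: split at 3 digits → 083° and 10.5003′; 83 + 10.5003/60 = 83.1750050
  W ⇒ negate
Point 3:
  φ: split at 2 digits → 61° and 12.9459′; 61 + 12.9459/60 = 61.2157650
  hemisphere S, so the sign is −
  λ: degrees = first 3 digits = 2, minutes = 13.16767; 2 + 13.16767/60 = 2.2194612
  hemisphere W, so the sign is −
Point 4:
  φ: degrees = first 2 digits = 19, minutes = 6.73726; 19 + 6.73726/60 = 19.1122877
  hemisphere S, so the sign is −
  Longitude: degrees = first 3 digits = 12, minutes = 57.446; 12 + 57.446/60 = 12.9574333
  W ⇒ negate
Point 5:
  Lat: split at 2 digits → 88° and 36.4365′; 88 + 36.4365/60 = 88.6072750
  S → negative
  Longitude: degrees = first 3 digits = 179, minutes = 2.8739; 179 + 2.8739/60 = 179.0478983
  W → negative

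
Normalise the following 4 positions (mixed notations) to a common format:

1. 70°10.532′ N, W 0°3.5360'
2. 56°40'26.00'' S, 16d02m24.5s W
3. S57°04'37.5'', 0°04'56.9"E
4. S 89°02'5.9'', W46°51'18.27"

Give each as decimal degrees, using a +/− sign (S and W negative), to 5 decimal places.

Point 1:
  Lat: 70 + 10.532/60 = 70.175533
  N ⇒ keep positive
  λ: 3.536′ = 0.058933°; total 0.058933
  W → negative
Point 2:
  Latitude: 40′ + 26″ = 40.43333′; 56 + 40.43333/60 = 56.673889
  hemisphere S, so the sign is −
  Lon: 2′ + 24.5″ = 2.40833′; 16 + 2.40833/60 = 16.040139
  W → negative
Point 3:
  Lat: 57 + 4/60 + 37.5/3600 = 57.077083
  S ⇒ negate
  Lon: 0 + 4/60 + 56.9/3600 = 0.082472
  E ⇒ keep positive
Point 4:
  Latitude: 2′ + 5.9″ = 2.09833′; 89 + 2.09833/60 = 89.034972
  hemisphere S, so the sign is −
  λ: 46 + 51/60 + 18.27/3600 = 46.855075
  W → negative

1. 70.17553, -0.05893
2. -56.67389, -16.04014
3. -57.07708, 0.08247
4. -89.03497, -46.85508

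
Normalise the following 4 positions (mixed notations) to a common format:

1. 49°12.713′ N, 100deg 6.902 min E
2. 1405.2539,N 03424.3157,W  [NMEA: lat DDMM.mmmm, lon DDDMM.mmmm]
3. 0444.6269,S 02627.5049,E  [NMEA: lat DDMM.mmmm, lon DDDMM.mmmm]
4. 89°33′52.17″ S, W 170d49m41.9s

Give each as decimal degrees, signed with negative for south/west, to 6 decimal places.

1. 49.211883, 100.115033
2. 14.087565, -34.405262
3. -4.743782, 26.458415
4. -89.564492, -170.828306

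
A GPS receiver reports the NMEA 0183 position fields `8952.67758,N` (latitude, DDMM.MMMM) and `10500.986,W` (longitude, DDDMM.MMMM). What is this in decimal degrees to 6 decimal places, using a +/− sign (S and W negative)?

89.877960, -105.016433

Latitude: split at 2 digits → 89° and 52.67758′; 89 + 52.67758/60 = 89.8779597
N → positive
Longitude: split at 3 digits → 105° and 0.986′; 105 + 0.986/60 = 105.0164333
W ⇒ negate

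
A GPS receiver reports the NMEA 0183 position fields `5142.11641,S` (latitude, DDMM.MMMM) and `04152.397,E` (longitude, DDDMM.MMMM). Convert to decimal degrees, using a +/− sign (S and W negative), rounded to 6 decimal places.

Lat: degrees = first 2 digits = 51, minutes = 42.11641; 51 + 42.11641/60 = 51.7019402
S → negative
Longitude: degrees = first 3 digits = 41, minutes = 52.397; 41 + 52.397/60 = 41.8732833
E → positive

-51.701940, 41.873283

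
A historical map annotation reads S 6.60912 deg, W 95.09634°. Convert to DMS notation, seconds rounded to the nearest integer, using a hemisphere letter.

6°36′33″ S, 95°05′47″ W

Lat: whole degrees 6; 36.54720′ → 36′ and 32.83″
λ: whole degrees 95; 5.78040′ → 5′ and 46.82″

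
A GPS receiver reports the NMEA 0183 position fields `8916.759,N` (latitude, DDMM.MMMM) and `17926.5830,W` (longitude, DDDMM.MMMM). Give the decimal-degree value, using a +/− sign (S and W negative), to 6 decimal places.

89.279317, -179.443050

Latitude: degrees = first 2 digits = 89, minutes = 16.759; 89 + 16.759/60 = 89.2793167
N ⇒ keep positive
Longitude: split at 3 digits → 179° and 26.583′; 179 + 26.583/60 = 179.4430500
W ⇒ negate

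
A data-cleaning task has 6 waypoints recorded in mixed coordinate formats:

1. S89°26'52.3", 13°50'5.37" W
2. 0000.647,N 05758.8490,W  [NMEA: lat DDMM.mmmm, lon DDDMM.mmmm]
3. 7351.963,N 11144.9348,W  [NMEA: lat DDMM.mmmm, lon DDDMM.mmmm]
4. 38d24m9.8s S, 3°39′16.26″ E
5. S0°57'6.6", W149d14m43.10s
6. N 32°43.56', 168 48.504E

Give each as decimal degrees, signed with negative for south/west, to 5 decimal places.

1. -89.44786, -13.83483
2. 0.01078, -57.98082
3. 73.86605, -111.74891
4. -38.40272, 3.65452
5. -0.95183, -149.24531
6. 32.72600, 168.80840

Point 1:
  Lat: 89 + 26/60 + 52.3/3600 = 89.447861
  hemisphere S, so the sign is −
  Longitude: 13° + 50/60 + 5.37/3600 = 13 + 0.833333 + 0.001492 = 13.834825
  W → negative
Point 2:
  φ: degrees = first 2 digits = 0, minutes = 0.647; 0 + 0.647/60 = 0.010783
  N ⇒ keep positive
  λ: degrees = first 3 digits = 57, minutes = 58.849; 57 + 58.849/60 = 57.980817
  W → negative
Point 3:
  Lat: split at 2 digits → 73° and 51.963′; 73 + 51.963/60 = 73.866050
  N ⇒ keep positive
  λ: degrees = first 3 digits = 111, minutes = 44.9348; 111 + 44.9348/60 = 111.748913
  hemisphere W, so the sign is −
Point 4:
  Latitude: 24′ + 9.8″ = 24.16333′; 38 + 24.16333/60 = 38.402722
  hemisphere S, so the sign is −
  Lon: 3 + 39/60 + 16.26/3600 = 3.654517
  E ⇒ keep positive
Point 5:
  Lat: 57′ + 6.6″ = 57.11000′; 0 + 57.11000/60 = 0.951833
  S ⇒ negate
  Longitude: 149 + 14/60 + 43.1/3600 = 149.245306
  W → negative
Point 6:
  Latitude: 32 + 43.56/60 = 32.726000
  N → positive
  Lon: 168 + 48.504/60 = 168.808400
  E → positive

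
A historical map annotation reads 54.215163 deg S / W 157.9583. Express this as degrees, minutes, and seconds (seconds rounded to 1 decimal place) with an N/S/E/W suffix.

54°12′54.6″ S, 157°57′29.9″ W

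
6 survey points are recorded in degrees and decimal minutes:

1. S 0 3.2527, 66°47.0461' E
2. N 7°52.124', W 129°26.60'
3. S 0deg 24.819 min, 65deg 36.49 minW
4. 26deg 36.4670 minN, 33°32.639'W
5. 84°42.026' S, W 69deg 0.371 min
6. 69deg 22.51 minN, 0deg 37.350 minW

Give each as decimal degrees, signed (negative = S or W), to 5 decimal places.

1. -0.05421, 66.78410
2. 7.86873, -129.44333
3. -0.41365, -65.60817
4. 26.60778, -33.54398
5. -84.70043, -69.00618
6. 69.37517, -0.62250

Point 1:
  Latitude: 3.2527′ = 0.054212°; total 0.054212
  hemisphere S, so the sign is −
  Lon: 47.0461′ = 0.784102°; total 66.784102
  E → positive
Point 2:
  Lat: 7 + 52.124/60 = 7.868733
  N ⇒ keep positive
  λ: 26.6′ = 0.443333°; total 129.443333
  W ⇒ negate
Point 3:
  Latitude: 0 + 24.819/60 = 0.413650
  S → negative
  Lon: 36.49′ = 0.608167°; total 65.608167
  W ⇒ negate
Point 4:
  Latitude: 36.467′ = 0.607783°; total 26.607783
  N ⇒ keep positive
  Longitude: 32.639′ = 0.543983°; total 33.543983
  hemisphere W, so the sign is −
Point 5:
  Latitude: 84 + 42.026/60 = 84.700433
  hemisphere S, so the sign is −
  Lon: 69 + 0.371/60 = 69.006183
  W ⇒ negate
Point 6:
  Lat: 69 + 22.51/60 = 69.375167
  N → positive
  Longitude: 0 + 37.35/60 = 0.622500
  hemisphere W, so the sign is −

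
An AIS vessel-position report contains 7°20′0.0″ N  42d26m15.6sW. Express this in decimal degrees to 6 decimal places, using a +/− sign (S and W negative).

7.333333, -42.437667

φ: 7 + 20/60 + 0/3600 = 7.3333333
N ⇒ keep positive
Lon: 26′ + 15.6″ = 26.26000′; 42 + 26.26000/60 = 42.4376667
W → negative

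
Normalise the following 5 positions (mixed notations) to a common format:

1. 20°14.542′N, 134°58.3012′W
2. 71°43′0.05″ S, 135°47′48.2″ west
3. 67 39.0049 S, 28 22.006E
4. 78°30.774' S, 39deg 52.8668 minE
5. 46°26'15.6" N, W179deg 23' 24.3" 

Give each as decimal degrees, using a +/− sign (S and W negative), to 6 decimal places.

Point 1:
  Latitude: 20 + 14.542/60 = 20.2423667
  N → positive
  Longitude: 58.3012′ = 0.971687°; total 134.9716867
  hemisphere W, so the sign is −
Point 2:
  φ: 71 + 43/60 + 0.05/3600 = 71.7166806
  S ⇒ negate
  Longitude: 135° + 47/60 + 48.2/3600 = 135 + 0.783333 + 0.013389 = 135.7967222
  W ⇒ negate
Point 3:
  φ: 67 + 39.0049/60 = 67.6500817
  hemisphere S, so the sign is −
  λ: 28 + 22.006/60 = 28.3667667
  E ⇒ keep positive
Point 4:
  φ: 78 + 30.774/60 = 78.5129000
  hemisphere S, so the sign is −
  Longitude: 52.8668′ = 0.881113°; total 39.8811133
  E → positive
Point 5:
  φ: 46° + 26/60 + 15.6/3600 = 46 + 0.433333 + 0.004333 = 46.4376667
  N → positive
  Longitude: 23′ + 24.3″ = 23.40500′; 179 + 23.40500/60 = 179.3900833
  W ⇒ negate

1. 20.242367, -134.971687
2. -71.716681, -135.796722
3. -67.650082, 28.366767
4. -78.512900, 39.881113
5. 46.437667, -179.390083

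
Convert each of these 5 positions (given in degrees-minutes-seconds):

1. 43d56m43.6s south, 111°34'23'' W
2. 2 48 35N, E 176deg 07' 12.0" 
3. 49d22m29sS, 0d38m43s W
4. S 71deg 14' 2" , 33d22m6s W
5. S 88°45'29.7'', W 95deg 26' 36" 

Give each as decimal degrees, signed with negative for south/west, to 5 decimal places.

1. -43.94544, -111.57306
2. 2.80972, 176.12000
3. -49.37472, -0.64528
4. -71.23389, -33.36833
5. -88.75825, -95.44333

Point 1:
  Lat: 56′ + 43.6″ = 56.72667′; 43 + 56.72667/60 = 43.945444
  hemisphere S, so the sign is −
  Longitude: 111 + 34/60 + 23/3600 = 111.573056
  W → negative
Point 2:
  Lat: 48′ + 35″ = 48.58333′; 2 + 48.58333/60 = 2.809722
  N ⇒ keep positive
  λ: 176° + 7/60 + 12/3600 = 176 + 0.116667 + 0.003333 = 176.120000
  E → positive
Point 3:
  φ: 22′ + 29″ = 22.48333′; 49 + 22.48333/60 = 49.374722
  S ⇒ negate
  λ: 38′ + 43″ = 38.71667′; 0 + 38.71667/60 = 0.645278
  W ⇒ negate
Point 4:
  Lat: 71° + 14/60 + 2/3600 = 71 + 0.233333 + 0.000556 = 71.233889
  hemisphere S, so the sign is −
  Lon: 33 + 22/60 + 6/3600 = 33.368333
  W ⇒ negate
Point 5:
  φ: 88° + 45/60 + 29.7/3600 = 88 + 0.750000 + 0.008250 = 88.758250
  S → negative
  Lon: 95 + 26/60 + 36/3600 = 95.443333
  W → negative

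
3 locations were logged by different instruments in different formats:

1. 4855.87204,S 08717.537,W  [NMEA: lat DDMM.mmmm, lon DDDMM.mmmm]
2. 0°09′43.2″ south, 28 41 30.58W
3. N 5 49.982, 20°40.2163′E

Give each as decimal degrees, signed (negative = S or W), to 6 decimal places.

1. -48.931201, -87.292283
2. -0.162000, -28.691828
3. 5.833033, 20.670272

Point 1:
  Lat: degrees = first 2 digits = 48, minutes = 55.87204; 48 + 55.87204/60 = 48.9312007
  S → negative
  Lon: split at 3 digits → 087° and 17.537′; 87 + 17.537/60 = 87.2922833
  hemisphere W, so the sign is −
Point 2:
  Latitude: 0° + 9/60 + 43.2/3600 = 0 + 0.150000 + 0.012000 = 0.1620000
  S ⇒ negate
  Longitude: 28 + 41/60 + 30.58/3600 = 28.6918278
  W ⇒ negate
Point 3:
  φ: 49.982′ = 0.833033°; total 5.8330333
  N ⇒ keep positive
  Longitude: 40.2163′ = 0.670272°; total 20.6702717
  E ⇒ keep positive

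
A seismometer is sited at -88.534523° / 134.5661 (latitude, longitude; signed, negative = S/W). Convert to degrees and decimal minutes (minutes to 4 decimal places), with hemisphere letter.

88° 32.0714′ S, 134° 33.9660′ E

Latitude is negative → S; |value| = 88.534523
Latitude: fractional part 0.534523 → 32.071380 minutes
Longitude: minutes = (134.566100 − 134) × 60 = 33.966000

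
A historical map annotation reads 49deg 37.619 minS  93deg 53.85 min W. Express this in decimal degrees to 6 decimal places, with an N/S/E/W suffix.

Lat: 49 + 37.619/60 = 49.6269833
Longitude: 93 + 53.85/60 = 93.8975000

49.626983° S, 93.897500° W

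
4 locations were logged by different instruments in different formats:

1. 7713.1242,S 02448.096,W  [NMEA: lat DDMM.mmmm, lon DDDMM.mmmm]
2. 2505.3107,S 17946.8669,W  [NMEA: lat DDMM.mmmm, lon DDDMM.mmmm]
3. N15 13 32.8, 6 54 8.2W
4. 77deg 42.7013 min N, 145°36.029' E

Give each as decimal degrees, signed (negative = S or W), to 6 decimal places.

1. -77.218737, -24.801600
2. -25.088512, -179.781115
3. 15.225778, -6.902278
4. 77.711688, 145.600483

Point 1:
  Lat: split at 2 digits → 77° and 13.1242′; 77 + 13.1242/60 = 77.2187367
  S → negative
  Longitude: split at 3 digits → 024° and 48.096′; 24 + 48.096/60 = 24.8016000
  hemisphere W, so the sign is −
Point 2:
  Lat: degrees = first 2 digits = 25, minutes = 5.3107; 25 + 5.3107/60 = 25.0885117
  hemisphere S, so the sign is −
  Lon: degrees = first 3 digits = 179, minutes = 46.8669; 179 + 46.8669/60 = 179.7811150
  hemisphere W, so the sign is −
Point 3:
  Lat: 13′ + 32.8″ = 13.54667′; 15 + 13.54667/60 = 15.2257778
  N → positive
  Longitude: 54′ + 8.2″ = 54.13667′; 6 + 54.13667/60 = 6.9022778
  hemisphere W, so the sign is −
Point 4:
  φ: 42.7013′ = 0.711688°; total 77.7116883
  N ⇒ keep positive
  Lon: 36.029′ = 0.600483°; total 145.6004833
  E → positive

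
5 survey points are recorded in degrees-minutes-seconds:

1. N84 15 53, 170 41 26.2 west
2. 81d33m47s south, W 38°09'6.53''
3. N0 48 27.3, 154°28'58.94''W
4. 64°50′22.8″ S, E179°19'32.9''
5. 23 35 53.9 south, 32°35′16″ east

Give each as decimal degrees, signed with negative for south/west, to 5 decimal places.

1. 84.26472, -170.69061
2. -81.56306, -38.15181
3. 0.80758, -154.48304
4. -64.83967, 179.32581
5. -23.59831, 32.58778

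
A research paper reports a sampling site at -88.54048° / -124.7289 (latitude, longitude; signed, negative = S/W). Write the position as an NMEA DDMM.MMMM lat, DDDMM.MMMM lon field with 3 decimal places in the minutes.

Latitude is negative → S; |value| = 88.540480
φ: fractional part 0.540480 → 32.42880 minutes
Longitude is negative → W; |value| = 124.728900
Longitude: 124° + 0.728900 × 60 = 124° 43.73400′

8832.429,S / 12443.734,W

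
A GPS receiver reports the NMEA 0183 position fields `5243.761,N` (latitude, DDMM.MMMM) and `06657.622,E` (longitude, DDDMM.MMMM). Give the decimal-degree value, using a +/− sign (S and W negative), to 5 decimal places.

Lat: split at 2 digits → 52° and 43.761′; 52 + 43.761/60 = 52.729350
N ⇒ keep positive
Lon: split at 3 digits → 066° and 57.622′; 66 + 57.622/60 = 66.960367
E → positive

52.72935, 66.96037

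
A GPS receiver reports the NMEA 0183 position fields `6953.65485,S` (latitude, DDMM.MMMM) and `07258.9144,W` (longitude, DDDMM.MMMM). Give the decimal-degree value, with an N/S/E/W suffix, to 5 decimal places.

Latitude: degrees = first 2 digits = 69, minutes = 53.65485; 69 + 53.65485/60 = 69.894248
Longitude: degrees = first 3 digits = 72, minutes = 58.9144; 72 + 58.9144/60 = 72.981907

69.89425° S, 72.98191° W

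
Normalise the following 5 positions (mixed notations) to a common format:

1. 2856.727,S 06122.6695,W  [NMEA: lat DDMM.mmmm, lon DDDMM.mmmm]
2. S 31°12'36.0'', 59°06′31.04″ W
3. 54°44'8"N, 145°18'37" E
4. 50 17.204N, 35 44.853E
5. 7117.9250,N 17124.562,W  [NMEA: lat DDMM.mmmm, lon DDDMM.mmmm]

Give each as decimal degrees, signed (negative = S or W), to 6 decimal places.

1. -28.945450, -61.377825
2. -31.210000, -59.108622
3. 54.735556, 145.310278
4. 50.286733, 35.747550
5. 71.298750, -171.409367

Point 1:
  Lat: degrees = first 2 digits = 28, minutes = 56.727; 28 + 56.727/60 = 28.9454500
  hemisphere S, so the sign is −
  Longitude: degrees = first 3 digits = 61, minutes = 22.6695; 61 + 22.6695/60 = 61.3778250
  hemisphere W, so the sign is −
Point 2:
  Latitude: 31 + 12/60 + 36/3600 = 31.2100000
  S → negative
  Longitude: 59 + 6/60 + 31.04/3600 = 59.1086222
  W → negative
Point 3:
  φ: 54 + 44/60 + 8/3600 = 54.7355556
  N ⇒ keep positive
  Lon: 145 + 18/60 + 37/3600 = 145.3102778
  E → positive
Point 4:
  Latitude: 50 + 17.204/60 = 50.2867333
  N → positive
  Lon: 44.853′ = 0.747550°; total 35.7475500
  E → positive
Point 5:
  φ: degrees = first 2 digits = 71, minutes = 17.925; 71 + 17.925/60 = 71.2987500
  N ⇒ keep positive
  λ: split at 3 digits → 171° and 24.562′; 171 + 24.562/60 = 171.4093667
  hemisphere W, so the sign is −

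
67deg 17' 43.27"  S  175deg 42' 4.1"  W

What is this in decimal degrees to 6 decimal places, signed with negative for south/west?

-67.295353, -175.701139

Lat: 67 + 17/60 + 43.27/3600 = 67.2953528
S ⇒ negate
Lon: 175° + 42/60 + 4.1/3600 = 175 + 0.700000 + 0.001139 = 175.7011389
hemisphere W, so the sign is −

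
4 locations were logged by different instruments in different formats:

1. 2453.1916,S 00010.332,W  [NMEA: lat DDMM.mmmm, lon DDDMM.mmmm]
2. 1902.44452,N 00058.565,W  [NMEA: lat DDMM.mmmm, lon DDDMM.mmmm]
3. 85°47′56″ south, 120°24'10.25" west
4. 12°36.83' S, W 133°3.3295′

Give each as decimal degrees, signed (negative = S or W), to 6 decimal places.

Point 1:
  Latitude: degrees = first 2 digits = 24, minutes = 53.1916; 24 + 53.1916/60 = 24.8865267
  S → negative
  Longitude: degrees = first 3 digits = 0, minutes = 10.332; 0 + 10.332/60 = 0.1722000
  hemisphere W, so the sign is −
Point 2:
  Latitude: split at 2 digits → 19° and 2.44452′; 19 + 2.44452/60 = 19.0407420
  N ⇒ keep positive
  λ: degrees = first 3 digits = 0, minutes = 58.565; 0 + 58.565/60 = 0.9760833
  W → negative
Point 3:
  Latitude: 47′ + 56″ = 47.93333′; 85 + 47.93333/60 = 85.7988889
  S ⇒ negate
  Longitude: 24′ + 10.25″ = 24.17083′; 120 + 24.17083/60 = 120.4028472
  W ⇒ negate
Point 4:
  φ: 36.83′ = 0.613833°; total 12.6138333
  S ⇒ negate
  λ: 133 + 3.3295/60 = 133.0554917
  W → negative

1. -24.886527, -0.172200
2. 19.040742, -0.976083
3. -85.798889, -120.402847
4. -12.613833, -133.055492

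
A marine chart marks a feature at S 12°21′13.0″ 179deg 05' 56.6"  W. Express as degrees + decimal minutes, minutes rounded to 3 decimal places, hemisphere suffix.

Latitude: 21 + 13/60 = 21.21667′
Lon: seconds/60 = 0.94333; minutes = 5 + 0.94333 = 5.94333

12° 21.217′ S, 179° 5.943′ W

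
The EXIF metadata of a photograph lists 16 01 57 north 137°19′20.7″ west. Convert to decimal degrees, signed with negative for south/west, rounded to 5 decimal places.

φ: 16 + 1/60 + 57/3600 = 16.032500
N → positive
Lon: 137° + 19/60 + 20.7/3600 = 137 + 0.316667 + 0.005750 = 137.322417
W → negative

16.03250, -137.32242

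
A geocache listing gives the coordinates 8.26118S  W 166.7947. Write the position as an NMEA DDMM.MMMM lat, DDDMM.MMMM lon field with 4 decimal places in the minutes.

φ: fractional part 0.261180 → 15.670800 minutes
Longitude: fractional part 0.794700 → 47.682000 minutes

0815.6708,S / 16647.6820,W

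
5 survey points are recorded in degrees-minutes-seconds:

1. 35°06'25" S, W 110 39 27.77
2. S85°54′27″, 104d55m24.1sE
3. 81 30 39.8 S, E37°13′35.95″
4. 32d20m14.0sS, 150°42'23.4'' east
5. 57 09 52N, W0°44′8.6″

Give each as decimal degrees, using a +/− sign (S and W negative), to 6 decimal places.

Point 1:
  Lat: 35 + 6/60 + 25/3600 = 35.1069444
  hemisphere S, so the sign is −
  Lon: 110° + 39/60 + 27.77/3600 = 110 + 0.650000 + 0.007714 = 110.6577139
  W ⇒ negate
Point 2:
  Latitude: 85° + 54/60 + 27/3600 = 85 + 0.900000 + 0.007500 = 85.9075000
  S → negative
  Longitude: 104° + 55/60 + 24.1/3600 = 104 + 0.916667 + 0.006694 = 104.9233611
  E ⇒ keep positive
Point 3:
  Lat: 30′ + 39.8″ = 30.66333′; 81 + 30.66333/60 = 81.5110556
  S ⇒ negate
  Longitude: 37 + 13/60 + 35.95/3600 = 37.2266528
  E → positive
Point 4:
  φ: 20′ + 14″ = 20.23333′; 32 + 20.23333/60 = 32.3372222
  S ⇒ negate
  Lon: 150 + 42/60 + 23.4/3600 = 150.7065000
  E → positive
Point 5:
  Lat: 57° + 9/60 + 52/3600 = 57 + 0.150000 + 0.014444 = 57.1644444
  N → positive
  Longitude: 0° + 44/60 + 8.6/3600 = 0 + 0.733333 + 0.002389 = 0.7357222
  W ⇒ negate

1. -35.106944, -110.657714
2. -85.907500, 104.923361
3. -81.511056, 37.226653
4. -32.337222, 150.706500
5. 57.164444, -0.735722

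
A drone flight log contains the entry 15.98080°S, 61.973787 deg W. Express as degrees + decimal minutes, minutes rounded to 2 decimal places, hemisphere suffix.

Latitude: minutes = (15.980800 − 15) × 60 = 58.8480
Longitude: fractional part 0.973787 → 58.4272 minutes

15° 58.85′ S, 61° 58.43′ W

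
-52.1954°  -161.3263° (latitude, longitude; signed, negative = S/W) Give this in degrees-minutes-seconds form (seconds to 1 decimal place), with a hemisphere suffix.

Latitude is negative → S; |value| = 52.195400
φ: 0.195400 × 60 = 11.72400′ → 11′, remainder × 60 = 43.440″
Longitude is negative → W; |value| = 161.326300
Longitude: 0.326300 × 60 = 19.57800′ → 19′, remainder × 60 = 34.680″

52°11′43.4″ S, 161°19′34.7″ W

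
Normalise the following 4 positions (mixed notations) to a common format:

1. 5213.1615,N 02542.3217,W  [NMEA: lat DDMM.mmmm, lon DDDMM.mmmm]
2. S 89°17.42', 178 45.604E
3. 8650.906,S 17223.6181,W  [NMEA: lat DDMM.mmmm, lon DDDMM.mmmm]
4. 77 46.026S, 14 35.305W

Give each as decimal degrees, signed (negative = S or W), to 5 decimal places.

Point 1:
  Lat: degrees = first 2 digits = 52, minutes = 13.1615; 52 + 13.1615/60 = 52.219358
  N → positive
  λ: split at 3 digits → 025° and 42.3217′; 25 + 42.3217/60 = 25.705362
  hemisphere W, so the sign is −
Point 2:
  φ: 89 + 17.42/60 = 89.290333
  hemisphere S, so the sign is −
  λ: 178 + 45.604/60 = 178.760067
  E ⇒ keep positive
Point 3:
  φ: split at 2 digits → 86° and 50.906′; 86 + 50.906/60 = 86.848433
  S ⇒ negate
  λ: split at 3 digits → 172° and 23.6181′; 172 + 23.6181/60 = 172.393635
  W → negative
Point 4:
  Lat: 46.026′ = 0.767100°; total 77.767100
  S → negative
  Longitude: 14 + 35.305/60 = 14.588417
  hemisphere W, so the sign is −

1. 52.21936, -25.70536
2. -89.29033, 178.76007
3. -86.84843, -172.39364
4. -77.76710, -14.58842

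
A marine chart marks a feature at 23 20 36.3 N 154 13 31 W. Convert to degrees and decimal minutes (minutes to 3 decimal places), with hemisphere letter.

Lat: seconds/60 = 0.60500; minutes = 20 + 0.60500 = 20.60500
λ: seconds/60 = 0.51667; minutes = 13 + 0.51667 = 13.51667

23° 20.605′ N, 154° 13.517′ W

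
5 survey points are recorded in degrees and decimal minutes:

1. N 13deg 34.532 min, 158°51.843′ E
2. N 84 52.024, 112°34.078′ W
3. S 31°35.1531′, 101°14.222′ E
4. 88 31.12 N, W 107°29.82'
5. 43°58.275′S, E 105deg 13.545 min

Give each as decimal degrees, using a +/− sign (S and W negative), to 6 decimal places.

1. 13.575533, 158.864050
2. 84.867067, -112.567967
3. -31.585885, 101.237033
4. 88.518667, -107.497000
5. -43.971250, 105.225750

Point 1:
  Latitude: 34.532′ = 0.575533°; total 13.5755333
  N ⇒ keep positive
  Longitude: 158 + 51.843/60 = 158.8640500
  E → positive
Point 2:
  Lat: 52.024′ = 0.867067°; total 84.8670667
  N → positive
  Longitude: 112 + 34.078/60 = 112.5679667
  W → negative
Point 3:
  Lat: 35.1531′ = 0.585885°; total 31.5858850
  hemisphere S, so the sign is −
  λ: 14.222′ = 0.237033°; total 101.2370333
  E ⇒ keep positive
Point 4:
  Latitude: 31.12′ = 0.518667°; total 88.5186667
  N → positive
  λ: 29.82′ = 0.497000°; total 107.4970000
  hemisphere W, so the sign is −
Point 5:
  Latitude: 58.275′ = 0.971250°; total 43.9712500
  hemisphere S, so the sign is −
  Longitude: 105 + 13.545/60 = 105.2257500
  E ⇒ keep positive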